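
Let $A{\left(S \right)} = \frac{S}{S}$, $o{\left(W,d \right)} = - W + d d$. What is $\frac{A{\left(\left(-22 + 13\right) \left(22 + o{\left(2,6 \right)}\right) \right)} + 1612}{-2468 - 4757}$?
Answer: $- \frac{1613}{7225} \approx -0.22325$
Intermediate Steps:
$o{\left(W,d \right)} = d^{2} - W$ ($o{\left(W,d \right)} = - W + d^{2} = d^{2} - W$)
$A{\left(S \right)} = 1$
$\frac{A{\left(\left(-22 + 13\right) \left(22 + o{\left(2,6 \right)}\right) \right)} + 1612}{-2468 - 4757} = \frac{1 + 1612}{-2468 - 4757} = \frac{1613}{-7225} = 1613 \left(- \frac{1}{7225}\right) = - \frac{1613}{7225}$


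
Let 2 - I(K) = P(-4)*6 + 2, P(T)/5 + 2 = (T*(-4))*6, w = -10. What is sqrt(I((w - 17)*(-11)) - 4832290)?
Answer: I*sqrt(4835110) ≈ 2198.9*I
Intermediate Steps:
P(T) = -10 - 120*T (P(T) = -10 + 5*((T*(-4))*6) = -10 + 5*(-4*T*6) = -10 + 5*(-24*T) = -10 - 120*T)
I(K) = -2820 (I(K) = 2 - ((-10 - 120*(-4))*6 + 2) = 2 - ((-10 + 480)*6 + 2) = 2 - (470*6 + 2) = 2 - (2820 + 2) = 2 - 1*2822 = 2 - 2822 = -2820)
sqrt(I((w - 17)*(-11)) - 4832290) = sqrt(-2820 - 4832290) = sqrt(-4835110) = I*sqrt(4835110)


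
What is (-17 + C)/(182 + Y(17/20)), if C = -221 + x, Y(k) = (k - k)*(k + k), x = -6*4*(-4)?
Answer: -71/91 ≈ -0.78022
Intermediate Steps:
x = 96 (x = -24*(-4) = 96)
Y(k) = 0 (Y(k) = 0*(2*k) = 0)
C = -125 (C = -221 + 96 = -125)
(-17 + C)/(182 + Y(17/20)) = (-17 - 125)/(182 + 0) = -142/182 = -142*1/182 = -71/91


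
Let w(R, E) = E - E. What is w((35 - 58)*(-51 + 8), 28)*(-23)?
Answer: 0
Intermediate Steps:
w(R, E) = 0
w((35 - 58)*(-51 + 8), 28)*(-23) = 0*(-23) = 0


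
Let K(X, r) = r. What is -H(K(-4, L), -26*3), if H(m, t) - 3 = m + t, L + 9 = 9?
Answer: 75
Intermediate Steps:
L = 0 (L = -9 + 9 = 0)
H(m, t) = 3 + m + t (H(m, t) = 3 + (m + t) = 3 + m + t)
-H(K(-4, L), -26*3) = -(3 + 0 - 26*3) = -(3 + 0 - 78) = -1*(-75) = 75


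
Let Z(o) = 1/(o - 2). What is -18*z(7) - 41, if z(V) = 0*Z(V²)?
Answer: -41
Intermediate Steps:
Z(o) = 1/(-2 + o)
z(V) = 0 (z(V) = 0/(-2 + V²) = 0)
-18*z(7) - 41 = -18*0 - 41 = 0 - 41 = -41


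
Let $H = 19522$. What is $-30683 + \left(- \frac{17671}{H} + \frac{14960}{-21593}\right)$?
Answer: $- \frac{1175885529631}{38321686} \approx -30685.0$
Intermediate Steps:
$-30683 + \left(- \frac{17671}{H} + \frac{14960}{-21593}\right) = -30683 + \left(- \frac{17671}{19522} + \frac{14960}{-21593}\right) = -30683 + \left(\left(-17671\right) \frac{1}{19522} + 14960 \left(- \frac{1}{21593}\right)\right) = -30683 - \frac{61238093}{38321686} = - \frac{1175885529631}{38321686}$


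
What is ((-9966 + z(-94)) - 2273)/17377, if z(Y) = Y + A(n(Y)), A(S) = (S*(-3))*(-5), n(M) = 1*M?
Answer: -13743/17377 ≈ -0.79087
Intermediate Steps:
n(M) = M
A(S) = 15*S (A(S) = -3*S*(-5) = 15*S)
z(Y) = 16*Y (z(Y) = Y + 15*Y = 16*Y)
((-9966 + z(-94)) - 2273)/17377 = ((-9966 + 16*(-94)) - 2273)/17377 = ((-9966 - 1504) - 2273)*(1/17377) = (-11470 - 2273)*(1/17377) = -13743*1/17377 = -13743/17377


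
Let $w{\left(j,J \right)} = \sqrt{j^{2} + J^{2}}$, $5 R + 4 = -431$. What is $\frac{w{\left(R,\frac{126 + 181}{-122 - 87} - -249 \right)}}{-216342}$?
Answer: $- \frac{\sqrt{3007028245}}{45215478} \approx -0.0012128$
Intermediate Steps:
$R = -87$ ($R = - \frac{4}{5} + \frac{1}{5} \left(-431\right) = - \frac{4}{5} - \frac{431}{5} = -87$)
$w{\left(j,J \right)} = \sqrt{J^{2} + j^{2}}$
$\frac{w{\left(R,\frac{126 + 181}{-122 - 87} - -249 \right)}}{-216342} = \frac{\sqrt{\left(\frac{126 + 181}{-122 - 87} - -249\right)^{2} + \left(-87\right)^{2}}}{-216342} = \sqrt{\left(\frac{307}{-209} + 249\right)^{2} + 7569} \left(- \frac{1}{216342}\right) = \sqrt{\left(307 \left(- \frac{1}{209}\right) + 249\right)^{2} + 7569} \left(- \frac{1}{216342}\right) = \sqrt{\left(- \frac{307}{209} + 249\right)^{2} + 7569} \left(- \frac{1}{216342}\right) = \sqrt{\left(\frac{51734}{209}\right)^{2} + 7569} \left(- \frac{1}{216342}\right) = \sqrt{\frac{2676406756}{43681} + 7569} \left(- \frac{1}{216342}\right) = \sqrt{\frac{3007028245}{43681}} \left(- \frac{1}{216342}\right) = \frac{\sqrt{3007028245}}{209} \left(- \frac{1}{216342}\right) = - \frac{\sqrt{3007028245}}{45215478}$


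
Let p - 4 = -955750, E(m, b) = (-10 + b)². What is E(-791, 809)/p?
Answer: -638401/955746 ≈ -0.66796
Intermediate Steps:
p = -955746 (p = 4 - 955750 = -955746)
E(-791, 809)/p = (-10 + 809)²/(-955746) = 799²*(-1/955746) = 638401*(-1/955746) = -638401/955746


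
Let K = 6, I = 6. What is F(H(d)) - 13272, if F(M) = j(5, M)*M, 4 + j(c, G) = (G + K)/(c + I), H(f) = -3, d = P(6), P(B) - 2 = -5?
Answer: -145869/11 ≈ -13261.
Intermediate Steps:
P(B) = -3 (P(B) = 2 - 5 = -3)
d = -3
j(c, G) = -4 + (6 + G)/(6 + c) (j(c, G) = -4 + (G + 6)/(c + 6) = -4 + (6 + G)/(6 + c))
F(M) = M*(-38/11 + M/11) (F(M) = ((-18 + M - 4*5)/(6 + 5))*M = ((-18 + M - 20)/11)*M = ((-38 + M)/11)*M = (-38/11 + M/11)*M = M*(-38/11 + M/11))
F(H(d)) - 13272 = (1/11)*(-3)*(-38 - 3) - 13272 = (1/11)*(-3)*(-41) - 13272 = 123/11 - 13272 = -145869/11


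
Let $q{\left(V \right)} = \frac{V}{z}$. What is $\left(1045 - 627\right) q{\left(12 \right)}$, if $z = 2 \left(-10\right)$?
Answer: $- \frac{1254}{5} \approx -250.8$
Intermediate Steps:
$z = -20$
$q{\left(V \right)} = - \frac{V}{20}$ ($q{\left(V \right)} = \frac{V}{-20} = V \left(- \frac{1}{20}\right) = - \frac{V}{20}$)
$\left(1045 - 627\right) q{\left(12 \right)} = \left(1045 - 627\right) \left(\left(- \frac{1}{20}\right) 12\right) = 418 \left(- \frac{3}{5}\right) = - \frac{1254}{5}$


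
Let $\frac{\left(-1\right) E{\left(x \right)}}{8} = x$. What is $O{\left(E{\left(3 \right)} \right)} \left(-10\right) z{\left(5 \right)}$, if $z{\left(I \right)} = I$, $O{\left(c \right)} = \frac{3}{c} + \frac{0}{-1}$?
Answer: $\frac{25}{4} \approx 6.25$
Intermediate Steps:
$E{\left(x \right)} = - 8 x$
$O{\left(c \right)} = \frac{3}{c}$ ($O{\left(c \right)} = \frac{3}{c} + 0 \left(-1\right) = \frac{3}{c} + 0 = \frac{3}{c}$)
$O{\left(E{\left(3 \right)} \right)} \left(-10\right) z{\left(5 \right)} = \frac{3}{\left(-8\right) 3} \left(-10\right) 5 = \frac{3}{-24} \left(-10\right) 5 = 3 \left(- \frac{1}{24}\right) \left(-10\right) 5 = \left(- \frac{1}{8}\right) \left(-10\right) 5 = \frac{5}{4} \cdot 5 = \frac{25}{4}$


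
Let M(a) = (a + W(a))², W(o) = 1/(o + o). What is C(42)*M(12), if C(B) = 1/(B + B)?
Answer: 83521/48384 ≈ 1.7262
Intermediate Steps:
W(o) = 1/(2*o)
C(B) = 1/(2*B)
M(a) = (a + 1/(2*a))²
C(42)*M(12) = ((½)/42)*(12 + (½)/12)² = ((½)*(1/42))*(12 + (½)*(1/12))² = (12 + 1/24)²/84 = (289/24)²/84 = (1/84)*(83521/576) = 83521/48384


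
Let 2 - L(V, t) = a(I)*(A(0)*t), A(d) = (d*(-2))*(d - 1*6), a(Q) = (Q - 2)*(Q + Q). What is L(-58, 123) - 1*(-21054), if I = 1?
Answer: 21056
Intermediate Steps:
a(Q) = 2*Q*(-2 + Q) (a(Q) = (-2 + Q)*(2*Q) = 2*Q*(-2 + Q))
A(d) = -2*d*(-6 + d) (A(d) = (-2*d)*(d - 6) = (-2*d)*(-6 + d) = -2*d*(-6 + d))
L(V, t) = 2 (L(V, t) = 2 - 2*1*(-2 + 1)*(2*0*(6 - 1*0))*t = 2 - 2*1*(-1)*(2*0*(6 + 0))*t = 2 - (-2)*(2*0*6)*t = 2 - (-2)*0*t = 2 - (-2)*0 = 2 - 1*0 = 2 + 0 = 2)
L(-58, 123) - 1*(-21054) = 2 - 1*(-21054) = 2 + 21054 = 21056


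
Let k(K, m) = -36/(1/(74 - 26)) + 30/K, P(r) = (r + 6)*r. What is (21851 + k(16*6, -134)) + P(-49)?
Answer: 355685/16 ≈ 22230.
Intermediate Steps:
P(r) = r*(6 + r) (P(r) = (6 + r)*r = r*(6 + r))
k(K, m) = -1728 + 30/K (k(K, m) = -36/(1/48) + 30/K = -36/1/48 + 30/K = -36*48 + 30/K = -1728 + 30/K)
(21851 + k(16*6, -134)) + P(-49) = (21851 + (-1728 + 30/((16*6)))) - 49*(6 - 49) = (21851 + (-1728 + 30/96)) - 49*(-43) = (21851 + (-1728 + 30*(1/96))) + 2107 = (21851 + (-1728 + 5/16)) + 2107 = (21851 - 27643/16) + 2107 = 321973/16 + 2107 = 355685/16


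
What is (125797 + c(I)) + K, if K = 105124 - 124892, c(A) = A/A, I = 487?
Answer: 106030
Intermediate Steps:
c(A) = 1
K = -19768
(125797 + c(I)) + K = (125797 + 1) - 19768 = 125798 - 19768 = 106030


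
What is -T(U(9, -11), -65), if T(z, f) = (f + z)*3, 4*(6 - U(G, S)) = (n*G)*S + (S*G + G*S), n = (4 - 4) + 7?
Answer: -1965/4 ≈ -491.25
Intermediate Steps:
n = 7 (n = 0 + 7 = 7)
U(G, S) = 6 - 9*G*S/4 (U(G, S) = 6 - ((7*G)*S + (S*G + G*S))/4 = 6 - (7*G*S + (G*S + G*S))/4 = 6 - (7*G*S + 2*G*S)/4 = 6 - 9*G*S/4)
T(z, f) = 3*f + 3*z
-T(U(9, -11), -65) = -(3*(-65) + 3*(6 - 9/4*9*(-11))) = -(-195 + 3*(6 + 891/4)) = -(-195 + 3*(915/4)) = -(-195 + 2745/4) = -1*1965/4 = -1965/4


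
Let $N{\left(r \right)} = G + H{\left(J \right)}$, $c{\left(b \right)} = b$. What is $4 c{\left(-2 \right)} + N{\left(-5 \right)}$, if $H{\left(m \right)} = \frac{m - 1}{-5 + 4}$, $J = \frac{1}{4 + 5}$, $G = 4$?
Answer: $- \frac{28}{9} \approx -3.1111$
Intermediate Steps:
$J = \frac{1}{9} \approx 0.11111$
$H{\left(m \right)} = 1 - m$ ($H{\left(m \right)} = \frac{-1 + m}{-1} = \left(-1 + m\right) \left(-1\right) = 1 - m$)
$N{\left(r \right)} = \frac{44}{9}$ ($N{\left(r \right)} = 4 + \left(1 - \frac{1}{9}\right) = 4 + \frac{8}{9} = \frac{44}{9}$)
$4 c{\left(-2 \right)} + N{\left(-5 \right)} = 4 \left(-2\right) + \frac{44}{9} = -8 + \frac{44}{9} = - \frac{28}{9}$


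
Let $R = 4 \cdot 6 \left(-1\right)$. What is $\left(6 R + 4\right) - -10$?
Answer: $-130$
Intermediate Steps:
$R = -24$ ($R = 24 \left(-1\right) = -24$)
$\left(6 R + 4\right) - -10 = \left(6 \left(-24\right) + 4\right) - -10 = \left(-144 + 4\right) + 10 = -140 + 10 = -130$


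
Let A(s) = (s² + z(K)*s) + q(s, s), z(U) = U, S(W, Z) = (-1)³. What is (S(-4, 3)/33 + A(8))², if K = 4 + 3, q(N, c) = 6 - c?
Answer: 15155449/1089 ≈ 13917.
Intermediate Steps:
S(W, Z) = -1
K = 7
A(s) = 6 + s² + 6*s (A(s) = (s² + 7*s) + (6 - s) = 6 + s² + 6*s)
(S(-4, 3)/33 + A(8))² = (-1/33 + (6 + 8² + 6*8))² = (-1*1/33 + (6 + 64 + 48))² = (-1/33 + 118)² = (3893/33)² = 15155449/1089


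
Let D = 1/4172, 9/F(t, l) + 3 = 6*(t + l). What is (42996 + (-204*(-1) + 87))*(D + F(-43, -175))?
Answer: -522863673/1823164 ≈ -286.79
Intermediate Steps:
F(t, l) = 9/(-3 + 6*l + 6*t) (F(t, l) = 9/(-3 + 6*(t + l)) = 9/(-3 + 6*(l + t)) = 9/(-3 + (6*l + 6*t)) = 9/(-3 + 6*l + 6*t))
D = 1/4172 ≈ 0.00023969
(42996 + (-204*(-1) + 87))*(D + F(-43, -175)) = (42996 + (-204*(-1) + 87))*(1/4172 + 3/(-1 + 2*(-175) + 2*(-43))) = (42996 + (-34*(-6) + 87))*(1/4172 + 3/(-1 - 350 - 86)) = (42996 + (204 + 87))*(1/4172 + 3/(-437)) = (42996 + 291)*(1/4172 + 3*(-1/437)) = 43287*(1/4172 - 3/437) = 43287*(-12079/1823164) = -522863673/1823164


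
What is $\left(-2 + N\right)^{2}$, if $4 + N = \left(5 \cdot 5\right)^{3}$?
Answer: $243953161$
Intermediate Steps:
$N = 15621$ ($N = -4 + \left(5 \cdot 5\right)^{3} = -4 + 25^{3} = -4 + 15625 = 15621$)
$\left(-2 + N\right)^{2} = \left(-2 + 15621\right)^{2} = 15619^{2} = 243953161$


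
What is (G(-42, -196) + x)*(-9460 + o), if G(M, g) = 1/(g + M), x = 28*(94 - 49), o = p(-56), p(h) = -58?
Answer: -1427124161/119 ≈ -1.1993e+7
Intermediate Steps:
o = -58
x = 1260 (x = 28*45 = 1260)
G(M, g) = 1/(M + g)
(G(-42, -196) + x)*(-9460 + o) = (1/(-42 - 196) + 1260)*(-9460 - 58) = (1/(-238) + 1260)*(-9518) = (-1/238 + 1260)*(-9518) = (299879/238)*(-9518) = -1427124161/119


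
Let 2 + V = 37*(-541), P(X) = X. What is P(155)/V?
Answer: -155/20019 ≈ -0.0077426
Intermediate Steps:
V = -20019 (V = -2 + 37*(-541) = -2 - 20017 = -20019)
P(155)/V = 155/(-20019) = 155*(-1/20019) = -155/20019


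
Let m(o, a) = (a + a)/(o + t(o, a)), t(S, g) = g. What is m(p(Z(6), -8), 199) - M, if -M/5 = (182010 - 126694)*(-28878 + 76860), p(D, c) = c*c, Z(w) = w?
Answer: 3490236590678/263 ≈ 1.3271e+10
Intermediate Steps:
p(D, c) = c²
m(o, a) = 2*a/(a + o) (m(o, a) = (a + a)/(o + a) = (2*a)/(a + o) = 2*a/(a + o))
M = -13270861560 (M = -5*(182010 - 126694)*(-28878 + 76860) = -276580*47982 = -5*2654172312 = -13270861560)
m(p(Z(6), -8), 199) - M = 2*199/(199 + (-8)²) - 1*(-13270861560) = 2*199/(199 + 64) + 13270861560 = 2*199/263 + 13270861560 = 2*199*(1/263) + 13270861560 = 398/263 + 13270861560 = 3490236590678/263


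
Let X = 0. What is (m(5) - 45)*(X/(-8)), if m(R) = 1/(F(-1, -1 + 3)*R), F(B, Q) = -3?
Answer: 0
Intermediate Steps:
m(R) = -1/(3*R) (m(R) = 1/((-3)*R) = -1/(3*R))
(m(5) - 45)*(X/(-8)) = (-⅓/5 - 45)*(0/(-8)) = (-⅓*⅕ - 45)*(0*(-⅛)) = (-1/15 - 45)*0 = -676/15*0 = 0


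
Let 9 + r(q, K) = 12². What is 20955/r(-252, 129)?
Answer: 1397/9 ≈ 155.22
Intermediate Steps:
r(q, K) = 135 (r(q, K) = -9 + 12² = -9 + 144 = 135)
20955/r(-252, 129) = 20955/135 = 20955*(1/135) = 1397/9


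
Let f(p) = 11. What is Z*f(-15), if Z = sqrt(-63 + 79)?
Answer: 44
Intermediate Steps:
Z = 4 (Z = sqrt(16) = 4)
Z*f(-15) = 4*11 = 44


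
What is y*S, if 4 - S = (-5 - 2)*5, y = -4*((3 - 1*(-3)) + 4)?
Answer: -1560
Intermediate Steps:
y = -40 (y = -4*((3 + 3) + 4) = -4*(6 + 4) = -4*10 = -40)
S = 39 (S = 4 - (-5 - 2)*5 = 4 - (-7)*5 = 4 - 1*(-35) = 4 + 35 = 39)
y*S = -40*39 = -1560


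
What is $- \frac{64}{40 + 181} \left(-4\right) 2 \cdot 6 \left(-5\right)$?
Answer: $- \frac{15360}{221} \approx -69.502$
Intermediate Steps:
$- \frac{64}{40 + 181} \left(-4\right) 2 \cdot 6 \left(-5\right) = - \frac{64}{221} \left(-8\right) 6 \left(-5\right) = \left(-64\right) \frac{1}{221} \left(\left(-48\right) \left(-5\right)\right) = \left(- \frac{64}{221}\right) 240 = - \frac{15360}{221}$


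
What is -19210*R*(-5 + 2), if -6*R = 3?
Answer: -28815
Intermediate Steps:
R = -½ (R = -⅙*3 = -½ ≈ -0.50000)
-19210*R*(-5 + 2) = -(-9605)*(-5 + 2) = -(-9605)*(-3) = -19210*3/2 = -28815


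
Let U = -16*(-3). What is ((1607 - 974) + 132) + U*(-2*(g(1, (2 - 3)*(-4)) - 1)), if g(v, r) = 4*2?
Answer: 93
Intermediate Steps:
U = 48
g(v, r) = 8
((1607 - 974) + 132) + U*(-2*(g(1, (2 - 3)*(-4)) - 1)) = ((1607 - 974) + 132) + 48*(-2*(8 - 1)) = (633 + 132) + 48*(-2*7) = 765 + 48*(-14) = 765 - 672 = 93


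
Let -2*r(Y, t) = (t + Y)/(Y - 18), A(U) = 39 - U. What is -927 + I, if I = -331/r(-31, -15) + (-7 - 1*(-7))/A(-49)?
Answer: -5102/23 ≈ -221.83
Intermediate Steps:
r(Y, t) = -(Y + t)/(2*(-18 + Y)) (r(Y, t) = -(t + Y)/(2*(Y - 18)) = -(Y + t)/(2*(-18 + Y)))
I = 16219/23 (I = -331*2*(-18 - 31)/(-1*(-31) - 1*(-15)) + (-7 - 1*(-7))/(39 - 1*(-49)) = -331*(-98/(31 + 15)) + (-7 + 7)/(39 + 49) = -331/((1/2)*(-1/49)*46) + 0/88 = -331/(-23/49) + 0*(1/88) = -331*(-49/23) + 0 = 16219/23 + 0 = 16219/23 ≈ 705.17)
-927 + I = -927 + 16219/23 = -5102/23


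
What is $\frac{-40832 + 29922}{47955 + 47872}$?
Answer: $- \frac{10910}{95827} \approx -0.11385$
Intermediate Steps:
$\frac{-40832 + 29922}{47955 + 47872} = - \frac{10910}{95827}$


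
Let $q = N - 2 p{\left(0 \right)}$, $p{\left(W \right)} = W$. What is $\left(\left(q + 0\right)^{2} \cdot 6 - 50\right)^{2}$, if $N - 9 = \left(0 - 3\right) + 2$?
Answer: $111556$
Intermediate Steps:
$N = 8$ ($N = 9 + \left(\left(0 - 3\right) + 2\right) = 9 + \left(-3 + 2\right) = 9 - 1 = 8$)
$q = 8$ ($q = 8 - 0 = 8 + 0 = 8$)
$\left(\left(q + 0\right)^{2} \cdot 6 - 50\right)^{2} = \left(\left(8 + 0\right)^{2} \cdot 6 - 50\right)^{2} = \left(8^{2} \cdot 6 - 50\right)^{2} = \left(64 \cdot 6 - 50\right)^{2} = \left(384 - 50\right)^{2} = 334^{2} = 111556$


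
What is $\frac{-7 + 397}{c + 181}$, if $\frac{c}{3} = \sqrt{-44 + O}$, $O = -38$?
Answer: $\frac{70590}{33499} - \frac{1170 i \sqrt{82}}{33499} \approx 2.1072 - 0.31627 i$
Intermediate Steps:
$c = 3 i \sqrt{82}$ ($c = 3 \sqrt{-44 - 38} = 3 \sqrt{-82} = 3 i \sqrt{82} \approx 27.166 i$)
$\frac{-7 + 397}{c + 181} = \frac{-7 + 397}{3 i \sqrt{82} + 181} = \frac{390}{181 + 3 i \sqrt{82}}$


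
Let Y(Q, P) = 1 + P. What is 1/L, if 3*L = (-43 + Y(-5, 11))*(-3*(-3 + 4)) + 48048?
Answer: 1/16047 ≈ 6.2317e-5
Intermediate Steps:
L = 16047 (L = ((-43 + (1 + 11))*(-3*(-3 + 4)) + 48048)/3 = ((-43 + 12)*(-3*1) + 48048)/3 = (-31*(-3) + 48048)/3 = (93 + 48048)/3 = (⅓)*48141 = 16047)
1/L = 1/16047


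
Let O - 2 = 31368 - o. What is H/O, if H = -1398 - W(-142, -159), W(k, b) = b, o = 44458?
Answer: 1239/13088 ≈ 0.094667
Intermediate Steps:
O = -13088 (O = 2 + (31368 - 1*44458) = 2 + (31368 - 44458) = 2 - 13090 = -13088)
H = -1239 (H = -1398 - 1*(-159) = -1398 + 159 = -1239)
H/O = -1239/(-13088) = -1239*(-1/13088) = 1239/13088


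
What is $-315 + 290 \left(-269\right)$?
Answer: $-78325$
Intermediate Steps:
$-315 + 290 \left(-269\right) = -315 - 78010 = -78325$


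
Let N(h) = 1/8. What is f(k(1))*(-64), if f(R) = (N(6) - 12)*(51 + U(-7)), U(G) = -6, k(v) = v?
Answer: 34200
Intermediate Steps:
N(h) = 1/8 (N(h) = 1*(1/8) = 1/8)
f(R) = -4275/8 (f(R) = (1/8 - 12)*(51 - 6) = -95/8*45 = -4275/8)
f(k(1))*(-64) = -4275/8*(-64) = 34200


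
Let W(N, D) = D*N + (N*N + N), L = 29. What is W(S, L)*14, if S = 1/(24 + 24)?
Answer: 10087/1152 ≈ 8.7561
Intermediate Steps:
S = 1/48 ≈ 0.020833
W(N, D) = N + N² + D*N (W(N, D) = D*N + (N² + N) = D*N + (N + N²) = N + N² + D*N)
W(S, L)*14 = ((1 + 29 + 1/48)/48)*14 = ((1/48)*(1441/48))*14 = (1441/2304)*14 = 10087/1152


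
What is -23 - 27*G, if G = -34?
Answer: 895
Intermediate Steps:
-23 - 27*G = -23 - 27*(-34) = -23 + 918 = 895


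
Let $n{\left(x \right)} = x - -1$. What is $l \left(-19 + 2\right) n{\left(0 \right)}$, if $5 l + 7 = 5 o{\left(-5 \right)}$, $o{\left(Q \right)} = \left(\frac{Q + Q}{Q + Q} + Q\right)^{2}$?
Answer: $- \frac{1241}{5} \approx -248.2$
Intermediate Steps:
$n{\left(x \right)} = 1 + x$ ($n{\left(x \right)} = x + 1 = 1 + x$)
$o{\left(Q \right)} = \left(1 + Q\right)^{2}$ ($o{\left(Q \right)} = \left(\frac{2 Q}{2 Q} + Q\right)^{2} = \left(2 Q \frac{1}{2 Q} + Q\right)^{2} = \left(1 + Q\right)^{2}$)
$l = \frac{73}{5}$ ($l = - \frac{7}{5} + \frac{5 \left(1 - 5\right)^{2}}{5} = - \frac{7}{5} + \frac{5 \left(-4\right)^{2}}{5} = - \frac{7}{5} + \frac{5 \cdot 16}{5} = - \frac{7}{5} + \frac{1}{5} \cdot 80 = - \frac{7}{5} + 16 = \frac{73}{5} \approx 14.6$)
$l \left(-19 + 2\right) n{\left(0 \right)} = \frac{73 \left(-19 + 2\right) \left(1 + 0\right)}{5} = \frac{73 \left(\left(-17\right) 1\right)}{5} = \frac{73}{5} \left(-17\right) = - \frac{1241}{5}$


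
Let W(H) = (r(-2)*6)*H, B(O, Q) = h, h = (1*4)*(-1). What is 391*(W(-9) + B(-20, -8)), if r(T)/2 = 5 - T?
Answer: -297160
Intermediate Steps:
r(T) = 10 - 2*T (r(T) = 2*(5 - T) = 10 - 2*T)
h = -4 (h = 4*(-1) = -4)
B(O, Q) = -4
W(H) = 84*H (W(H) = ((10 - 2*(-2))*6)*H = ((10 + 4)*6)*H = (14*6)*H = 84*H)
391*(W(-9) + B(-20, -8)) = 391*(84*(-9) - 4) = 391*(-756 - 4) = 391*(-760) = -297160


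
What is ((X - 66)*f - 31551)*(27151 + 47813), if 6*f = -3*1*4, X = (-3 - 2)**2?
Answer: -2359042116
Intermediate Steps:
X = 25 (X = (-5)**2 = 25)
f = -2 (f = (-3*1*4)/6 = (-3*4)/6 = (1/6)*(-12) = -2)
((X - 66)*f - 31551)*(27151 + 47813) = ((25 - 66)*(-2) - 31551)*(27151 + 47813) = (-41*(-2) - 31551)*74964 = (82 - 31551)*74964 = -31469*74964 = -2359042116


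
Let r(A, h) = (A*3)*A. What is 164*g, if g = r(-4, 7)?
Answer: 7872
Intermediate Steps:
r(A, h) = 3*A**2 (r(A, h) = (3*A)*A = 3*A**2)
g = 48 (g = 3*(-4)**2 = 3*16 = 48)
164*g = 164*48 = 7872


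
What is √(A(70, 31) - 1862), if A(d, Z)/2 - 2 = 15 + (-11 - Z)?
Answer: 2*I*√478 ≈ 43.726*I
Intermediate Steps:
A(d, Z) = 12 - 2*Z (A(d, Z) = 4 + 2*(15 + (-11 - Z)) = 4 + 2*(4 - Z) = 4 + (8 - 2*Z) = 12 - 2*Z)
√(A(70, 31) - 1862) = √((12 - 2*31) - 1862) = √((12 - 62) - 1862) = √(-50 - 1862) = √(-1912) = 2*I*√478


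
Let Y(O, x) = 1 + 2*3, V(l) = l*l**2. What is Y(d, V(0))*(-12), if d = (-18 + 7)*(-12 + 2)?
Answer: -84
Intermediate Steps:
V(l) = l**3
d = 110 (d = -11*(-10) = 110)
Y(O, x) = 7 (Y(O, x) = 1 + 6 = 7)
Y(d, V(0))*(-12) = 7*(-12) = -84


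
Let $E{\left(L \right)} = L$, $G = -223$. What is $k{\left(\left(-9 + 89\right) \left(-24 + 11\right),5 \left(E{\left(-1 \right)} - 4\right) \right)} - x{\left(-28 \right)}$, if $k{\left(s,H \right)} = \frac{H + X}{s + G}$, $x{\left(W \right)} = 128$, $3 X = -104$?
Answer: $- \frac{484813}{3789} \approx -127.95$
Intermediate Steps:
$X = - \frac{104}{3}$ ($X = \frac{1}{3} \left(-104\right) = - \frac{104}{3} \approx -34.667$)
$k{\left(s,H \right)} = \frac{- \frac{104}{3} + H}{-223 + s}$ ($k{\left(s,H \right)} = \frac{H - \frac{104}{3}}{s - 223} = \frac{- \frac{104}{3} + H}{-223 + s}$)
$k{\left(\left(-9 + 89\right) \left(-24 + 11\right),5 \left(E{\left(-1 \right)} - 4\right) \right)} - x{\left(-28 \right)} = \frac{- \frac{104}{3} + 5 \left(-1 - 4\right)}{-223 + \left(-9 + 89\right) \left(-24 + 11\right)} - 128 = \frac{- \frac{104}{3} + 5 \left(-5\right)}{-223 + 80 \left(-13\right)} - 128 = \frac{- \frac{104}{3} - 25}{-223 - 1040} - 128 = \frac{1}{-1263} \left(- \frac{179}{3}\right) - 128 = \left(- \frac{1}{1263}\right) \left(- \frac{179}{3}\right) - 128 = \frac{179}{3789} - 128 = - \frac{484813}{3789}$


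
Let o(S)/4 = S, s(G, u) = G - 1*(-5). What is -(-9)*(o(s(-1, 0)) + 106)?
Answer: 1098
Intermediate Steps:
s(G, u) = 5 + G (s(G, u) = G + 5 = 5 + G)
o(S) = 4*S
-(-9)*(o(s(-1, 0)) + 106) = -(-9)*(4*(5 - 1) + 106) = -(-9)*(4*4 + 106) = -(-9)*(16 + 106) = -(-9)*122 = -1*(-1098) = 1098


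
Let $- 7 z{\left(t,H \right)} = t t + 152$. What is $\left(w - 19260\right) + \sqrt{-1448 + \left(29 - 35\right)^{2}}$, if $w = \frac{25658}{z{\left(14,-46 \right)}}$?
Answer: $- \frac{3441043}{174} + 2 i \sqrt{353} \approx -19776.0 + 37.577 i$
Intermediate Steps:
$z{\left(t,H \right)} = - \frac{152}{7} - \frac{t^{2}}{7}$ ($z{\left(t,H \right)} = - \frac{t t + 152}{7} = - \frac{t^{2} + 152}{7} = - \frac{152 + t^{2}}{7} = - \frac{152}{7} - \frac{t^{2}}{7}$)
$w = - \frac{89803}{174}$ ($w = \frac{25658}{- \frac{152}{7} - \frac{14^{2}}{7}} = \frac{25658}{- \frac{152}{7} - 28} = \frac{25658}{- \frac{348}{7}} = 25658 \left(- \frac{7}{348}\right) = - \frac{89803}{174} \approx -516.11$)
$\left(w - 19260\right) + \sqrt{-1448 + \left(29 - 35\right)^{2}} = \left(- \frac{89803}{174} - 19260\right) + \sqrt{-1448 + \left(29 - 35\right)^{2}} = - \frac{3441043}{174} + \sqrt{-1448 + \left(-6\right)^{2}} = - \frac{3441043}{174} + \sqrt{-1448 + 36} = - \frac{3441043}{174} + \sqrt{-1412} = - \frac{3441043}{174} + 2 i \sqrt{353}$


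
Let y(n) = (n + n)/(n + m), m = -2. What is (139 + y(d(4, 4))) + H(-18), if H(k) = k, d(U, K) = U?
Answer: 125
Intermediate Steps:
y(n) = 2*n/(-2 + n) (y(n) = (n + n)/(n - 2) = (2*n)/(-2 + n) = 2*n/(-2 + n))
(139 + y(d(4, 4))) + H(-18) = (139 + 2*4/(-2 + 4)) - 18 = (139 + 2*4/2) - 18 = (139 + 2*4*(1/2)) - 18 = (139 + 4) - 18 = 143 - 18 = 125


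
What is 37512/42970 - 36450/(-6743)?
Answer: 909599958/144873355 ≈ 6.2786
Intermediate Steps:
37512/42970 - 36450/(-6743) = 37512*(1/42970) - 36450*(-1/6743) = 18756/21485 + 36450/6743 = 909599958/144873355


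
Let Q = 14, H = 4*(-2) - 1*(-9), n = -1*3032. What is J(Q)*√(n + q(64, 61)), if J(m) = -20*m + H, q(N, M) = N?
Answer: -558*I*√742 ≈ -15200.0*I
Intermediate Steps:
n = -3032
H = 1 (H = -8 + 9 = 1)
J(m) = 1 - 20*m (J(m) = -20*m + 1 = 1 - 20*m)
J(Q)*√(n + q(64, 61)) = (1 - 20*14)*√(-3032 + 64) = (1 - 280)*√(-2968) = -558*I*√742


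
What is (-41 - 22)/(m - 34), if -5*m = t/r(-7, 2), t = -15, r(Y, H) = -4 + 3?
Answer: 63/37 ≈ 1.7027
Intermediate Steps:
r(Y, H) = -1
m = -3 (m = -(-3)/(-1) = -(-3)*(-1) = -1/5*15 = -3)
(-41 - 22)/(m - 34) = (-41 - 22)/(-3 - 34) = -63/(-37) = -1/37*(-63) = 63/37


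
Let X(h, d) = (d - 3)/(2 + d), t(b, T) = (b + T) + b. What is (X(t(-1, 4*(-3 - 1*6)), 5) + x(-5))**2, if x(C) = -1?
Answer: 25/49 ≈ 0.51020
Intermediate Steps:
t(b, T) = T + 2*b (t(b, T) = (T + b) + b = T + 2*b)
X(h, d) = (-3 + d)/(2 + d)
(X(t(-1, 4*(-3 - 1*6)), 5) + x(-5))**2 = ((-3 + 5)/(2 + 5) - 1)**2 = (2/7 - 1)**2 = (-5/7)**2 = 25/49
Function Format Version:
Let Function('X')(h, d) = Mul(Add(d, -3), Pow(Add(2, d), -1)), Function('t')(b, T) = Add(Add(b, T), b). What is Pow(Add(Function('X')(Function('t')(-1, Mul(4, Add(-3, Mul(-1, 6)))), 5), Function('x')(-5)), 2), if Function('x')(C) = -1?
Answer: Rational(25, 49) ≈ 0.51020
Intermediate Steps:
Function('t')(b, T) = Add(T, Mul(2, b)) (Function('t')(b, T) = Add(Add(T, b), b) = Add(T, Mul(2, b)))
Function('X')(h, d) = Mul(Pow(Add(2, d), -1), Add(-3, d)) (Function('X')(h, d) = Mul(Add(-3, d), Pow(Add(2, d), -1)) = Mul(Pow(Add(2, d), -1), Add(-3, d)))
Pow(Add(Function('X')(Function('t')(-1, Mul(4, Add(-3, Mul(-1, 6)))), 5), Function('x')(-5)), 2) = Pow(Add(Mul(Pow(Add(2, 5), -1), Add(-3, 5)), -1), 2) = Pow(Add(Mul(Pow(7, -1), 2), -1), 2) = Pow(Add(Mul(Rational(1, 7), 2), -1), 2) = Pow(Add(Rational(2, 7), -1), 2) = Pow(Rational(-5, 7), 2) = Rational(25, 49)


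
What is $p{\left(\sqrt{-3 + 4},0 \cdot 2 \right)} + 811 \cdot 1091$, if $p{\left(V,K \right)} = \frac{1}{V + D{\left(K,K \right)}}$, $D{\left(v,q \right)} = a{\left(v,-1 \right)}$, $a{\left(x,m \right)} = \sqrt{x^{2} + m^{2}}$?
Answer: $\frac{1769603}{2} \approx 8.848 \cdot 10^{5}$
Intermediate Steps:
$a{\left(x,m \right)} = \sqrt{m^{2} + x^{2}}$
$D{\left(v,q \right)} = \sqrt{1 + v^{2}}$ ($D{\left(v,q \right)} = \sqrt{\left(-1\right)^{2} + v^{2}} = \sqrt{1 + v^{2}}$)
$p{\left(V,K \right)} = \frac{1}{V + \sqrt{1 + K^{2}}}$
$p{\left(\sqrt{-3 + 4},0 \cdot 2 \right)} + 811 \cdot 1091 = \frac{1}{\sqrt{-3 + 4} + \sqrt{1 + \left(0 \cdot 2\right)^{2}}} + 811 \cdot 1091 = \frac{1}{\sqrt{1} + \sqrt{1 + 0^{2}}} + 884801 = \frac{1}{1 + \sqrt{1 + 0}} + 884801 = \frac{1}{1 + \sqrt{1}} + 884801 = \frac{1}{1 + 1} + 884801 = \frac{1}{2} + 884801 = \frac{1769603}{2}$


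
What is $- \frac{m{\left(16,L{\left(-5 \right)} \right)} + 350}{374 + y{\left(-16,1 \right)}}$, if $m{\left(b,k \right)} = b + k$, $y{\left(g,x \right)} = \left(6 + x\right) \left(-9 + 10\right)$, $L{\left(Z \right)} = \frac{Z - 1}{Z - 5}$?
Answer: $- \frac{611}{635} \approx -0.9622$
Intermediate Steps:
$L{\left(Z \right)} = \frac{-1 + Z}{-5 + Z}$
$y{\left(g,x \right)} = 6 + x$ ($y{\left(g,x \right)} = \left(6 + x\right) 1 = 6 + x$)
$- \frac{m{\left(16,L{\left(-5 \right)} \right)} + 350}{374 + y{\left(-16,1 \right)}} = - \frac{\left(16 + \frac{-1 - 5}{-5 - 5}\right) + 350}{374 + \left(6 + 1\right)} = - \frac{\left(16 + \frac{1}{-10} \left(-6\right)\right) + 350}{374 + 7} = - \frac{\left(16 - - \frac{3}{5}\right) + 350}{381} = - \frac{\left(16 + \frac{3}{5}\right) + 350}{381} = - \frac{\frac{83}{5} + 350}{381} = - \frac{1833}{5 \cdot 381} = \left(-1\right) \frac{611}{635} = - \frac{611}{635}$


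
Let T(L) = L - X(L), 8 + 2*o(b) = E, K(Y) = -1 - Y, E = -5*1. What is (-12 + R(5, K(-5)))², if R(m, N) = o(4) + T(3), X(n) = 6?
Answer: 1849/4 ≈ 462.25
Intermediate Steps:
E = -5
o(b) = -13/2 (o(b) = -4 + (½)*(-5) = -4 - 5/2 = -13/2)
T(L) = -6 + L (T(L) = L - 1*6 = L - 6 = -6 + L)
R(m, N) = -19/2 (R(m, N) = -13/2 + (-6 + 3) = -13/2 - 3 = -19/2)
(-12 + R(5, K(-5)))² = (-12 - 19/2)² = (-43/2)² = 1849/4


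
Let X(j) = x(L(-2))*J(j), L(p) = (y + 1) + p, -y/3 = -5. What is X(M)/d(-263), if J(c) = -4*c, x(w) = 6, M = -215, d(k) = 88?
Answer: 645/11 ≈ 58.636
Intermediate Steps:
y = 15 (y = -3*(-5) = 15)
L(p) = 16 + p (L(p) = (15 + 1) + p = 16 + p)
X(j) = -24*j (X(j) = 6*(-4*j) = -24*j)
X(M)/d(-263) = -24*(-215)/88 = 5160*(1/88) = 645/11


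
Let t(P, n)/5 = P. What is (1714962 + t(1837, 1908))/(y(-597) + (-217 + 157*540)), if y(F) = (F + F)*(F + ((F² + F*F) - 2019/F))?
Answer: -1724147/850311349 ≈ -0.0020277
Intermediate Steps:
y(F) = 2*F*(F - 2019/F + 2*F²) (y(F) = (2*F)*(F + ((F² + F²) - 2019/F)) = (2*F)*(F + (2*F² - 2019/F)) = (2*F)*(F + (-2019/F + 2*F²)) = (2*F)*(F - 2019/F + 2*F²) = 2*F*(F - 2019/F + 2*F²))
t(P, n) = 5*P
(1714962 + t(1837, 1908))/(y(-597) + (-217 + 157*540)) = (1714962 + 5*1837)/((-4038 + 2*(-597)² + 4*(-597)³) + (-217 + 157*540)) = (1714962 + 9185)/((-4038 + 2*356409 + 4*(-212776173)) + (-217 + 84780)) = 1724147/((-4038 + 712818 - 851104692) + 84563) = 1724147/(-850395912 + 84563) = 1724147/(-850311349) = 1724147*(-1/850311349) = -1724147/850311349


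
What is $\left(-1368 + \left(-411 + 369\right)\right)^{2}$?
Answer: $1988100$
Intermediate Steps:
$\left(-1368 + \left(-411 + 369\right)\right)^{2} = \left(-1368 - 42\right)^{2} = \left(-1410\right)^{2} = 1988100$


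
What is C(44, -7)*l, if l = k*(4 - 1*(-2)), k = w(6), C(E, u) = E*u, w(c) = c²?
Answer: -66528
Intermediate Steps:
k = 36 (k = 6² = 36)
l = 216 (l = 36*(4 - 1*(-2)) = 36*(4 + 2) = 36*6 = 216)
C(44, -7)*l = (44*(-7))*216 = -308*216 = -66528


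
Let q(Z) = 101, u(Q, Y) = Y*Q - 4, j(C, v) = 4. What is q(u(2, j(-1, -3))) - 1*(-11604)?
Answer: 11705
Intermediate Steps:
u(Q, Y) = -4 + Q*Y (u(Q, Y) = Q*Y - 4 = -4 + Q*Y)
q(u(2, j(-1, -3))) - 1*(-11604) = 101 - 1*(-11604) = 101 + 11604 = 11705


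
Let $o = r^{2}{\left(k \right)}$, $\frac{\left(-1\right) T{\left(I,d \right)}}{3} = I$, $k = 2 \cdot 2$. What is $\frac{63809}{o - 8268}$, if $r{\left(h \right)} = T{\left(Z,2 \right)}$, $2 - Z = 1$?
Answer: $- \frac{63809}{8259} \approx -7.726$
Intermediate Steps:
$Z = 1$ ($Z = 2 - 1 = 1$)
$k = 4$
$T{\left(I,d \right)} = - 3 I$
$r{\left(h \right)} = -3$ ($r{\left(h \right)} = \left(-3\right) 1 = -3$)
$o = 9$ ($o = \left(-3\right)^{2} = 9$)
$\frac{63809}{o - 8268} = \frac{63809}{9 - 8268} = \frac{63809}{-8259} = 63809 \left(- \frac{1}{8259}\right) = - \frac{63809}{8259}$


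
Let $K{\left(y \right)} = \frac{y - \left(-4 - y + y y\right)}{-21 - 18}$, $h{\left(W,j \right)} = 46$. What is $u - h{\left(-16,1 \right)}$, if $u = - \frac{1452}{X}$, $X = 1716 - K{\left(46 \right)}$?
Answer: $- \frac{760553}{16226} \approx -46.872$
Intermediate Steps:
$K{\left(y \right)} = - \frac{4}{39} - \frac{2 y}{39} + \frac{y^{2}}{39}$ ($K{\left(y \right)} = \frac{y - \left(-4 + y^{2} - y\right)}{-39} = \left(y - \left(-4 + y^{2} - y\right)\right) \left(- \frac{1}{39}\right) = \left(y + \left(4 + y - y^{2}\right)\right) \left(- \frac{1}{39}\right) = \left(4 - y^{2} + 2 y\right) \left(- \frac{1}{39}\right) = - \frac{4}{39} - \frac{2 y}{39} + \frac{y^{2}}{39}$)
$X = \frac{64904}{39}$ ($X = 1716 - \left(- \frac{4}{39} - \frac{92}{39} + \frac{46^{2}}{39}\right) = 1716 - \left(- \frac{4}{39} - \frac{92}{39} + \frac{1}{39} \cdot 2116\right) = 1716 - \left(- \frac{4}{39} - \frac{92}{39} + \frac{2116}{39}\right) = 1716 - \frac{2020}{39} = \frac{64904}{39} \approx 1664.2$)
$u = - \frac{14157}{16226}$ ($u = - \frac{1452}{\frac{64904}{39}} = \left(-1452\right) \frac{39}{64904} = - \frac{14157}{16226} \approx -0.87249$)
$u - h{\left(-16,1 \right)} = - \frac{14157}{16226} - 46 = - \frac{760553}{16226}$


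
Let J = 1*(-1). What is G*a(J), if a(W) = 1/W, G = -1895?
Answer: 1895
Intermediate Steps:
J = -1
G*a(J) = -1895/(-1) = -1895*(-1) = 1895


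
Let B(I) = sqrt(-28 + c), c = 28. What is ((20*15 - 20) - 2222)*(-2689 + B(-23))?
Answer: 5222038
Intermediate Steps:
B(I) = 0 (B(I) = sqrt(-28 + 28) = sqrt(0) = 0)
((20*15 - 20) - 2222)*(-2689 + B(-23)) = ((20*15 - 20) - 2222)*(-2689 + 0) = ((300 - 20) - 2222)*(-2689) = (280 - 2222)*(-2689) = -1942*(-2689) = 5222038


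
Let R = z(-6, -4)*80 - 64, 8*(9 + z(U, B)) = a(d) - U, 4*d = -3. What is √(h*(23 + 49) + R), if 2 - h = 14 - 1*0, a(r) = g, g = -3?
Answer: I*√1618 ≈ 40.224*I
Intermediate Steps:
d = -¾ (d = (¼)*(-3) = -¾ ≈ -0.75000)
a(r) = -3
z(U, B) = -75/8 - U/8 (z(U, B) = -9 + (-3 - U)/8 = -9 + (-3/8 - U/8) = -75/8 - U/8)
h = -12 (h = 2 - (14 - 1*0) = 2 - (14 + 0) = 2 - 1*14 = 2 - 14 = -12)
R = -754 (R = (-75/8 - ⅛*(-6))*80 - 64 = (-75/8 + ¾)*80 - 64 = -69/8*80 - 64 = -690 - 64 = -754)
√(h*(23 + 49) + R) = √(-12*(23 + 49) - 754) = √(-12*72 - 754) = √(-864 - 754) = √(-1618) = I*√1618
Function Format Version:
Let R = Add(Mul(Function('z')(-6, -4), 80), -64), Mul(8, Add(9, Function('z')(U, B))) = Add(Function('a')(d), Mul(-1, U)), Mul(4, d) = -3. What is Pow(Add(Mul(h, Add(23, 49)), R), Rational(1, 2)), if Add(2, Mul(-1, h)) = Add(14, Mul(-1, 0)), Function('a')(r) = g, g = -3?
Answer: Mul(I, Pow(1618, Rational(1, 2))) ≈ Mul(40.224, I)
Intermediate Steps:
d = Rational(-3, 4) (d = Mul(Rational(1, 4), -3) = Rational(-3, 4) ≈ -0.75000)
Function('a')(r) = -3
Function('z')(U, B) = Add(Rational(-75, 8), Mul(Rational(-1, 8), U)) (Function('z')(U, B) = Add(-9, Mul(Rational(1, 8), Add(-3, Mul(-1, U)))) = Add(-9, Add(Rational(-3, 8), Mul(Rational(-1, 8), U))) = Add(Rational(-75, 8), Mul(Rational(-1, 8), U)))
h = -12 (h = Add(2, Mul(-1, Add(14, Mul(-1, 0)))) = Add(2, Mul(-1, Add(14, 0))) = Add(2, Mul(-1, 14)) = Add(2, -14) = -12)
R = -754 (R = Add(Mul(Add(Rational(-75, 8), Mul(Rational(-1, 8), -6)), 80), -64) = Add(Mul(Add(Rational(-75, 8), Rational(3, 4)), 80), -64) = Add(Mul(Rational(-69, 8), 80), -64) = Add(-690, -64) = -754)
Pow(Add(Mul(h, Add(23, 49)), R), Rational(1, 2)) = Pow(Add(Mul(-12, Add(23, 49)), -754), Rational(1, 2)) = Pow(Add(Mul(-12, 72), -754), Rational(1, 2)) = Pow(Add(-864, -754), Rational(1, 2)) = Pow(-1618, Rational(1, 2)) = Mul(I, Pow(1618, Rational(1, 2)))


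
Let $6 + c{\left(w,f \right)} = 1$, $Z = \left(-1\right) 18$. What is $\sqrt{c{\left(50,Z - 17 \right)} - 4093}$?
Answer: $i \sqrt{4098} \approx 64.016 i$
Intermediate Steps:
$Z = -18$
$c{\left(w,f \right)} = -5$ ($c{\left(w,f \right)} = -6 + 1 = -5$)
$\sqrt{c{\left(50,Z - 17 \right)} - 4093} = \sqrt{-5 - 4093} = \sqrt{-4098} = i \sqrt{4098}$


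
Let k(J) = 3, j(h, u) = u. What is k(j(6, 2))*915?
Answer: 2745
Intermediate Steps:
k(j(6, 2))*915 = 3*915 = 2745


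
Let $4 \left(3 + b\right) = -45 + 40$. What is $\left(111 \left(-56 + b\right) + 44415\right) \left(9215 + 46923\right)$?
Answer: $\frac{4235864721}{2} \approx 2.1179 \cdot 10^{9}$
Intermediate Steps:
$b = - \frac{17}{4}$ ($b = -3 + \frac{-45 + 40}{4} = -3 + \frac{1}{4} \left(-5\right) = -3 - \frac{5}{4} = - \frac{17}{4} \approx -4.25$)
$\left(111 \left(-56 + b\right) + 44415\right) \left(9215 + 46923\right) = \left(111 \left(-56 - \frac{17}{4}\right) + 44415\right) \left(9215 + 46923\right) = \left(111 \left(- \frac{241}{4}\right) + 44415\right) 56138 = \left(- \frac{26751}{4} + 44415\right) 56138 = \frac{150909}{4} \cdot 56138 = \frac{4235864721}{2}$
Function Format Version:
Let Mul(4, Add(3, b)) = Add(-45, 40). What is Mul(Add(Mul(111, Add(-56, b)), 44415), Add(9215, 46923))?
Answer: Rational(4235864721, 2) ≈ 2.1179e+9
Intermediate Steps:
b = Rational(-17, 4) (b = Add(-3, Mul(Rational(1, 4), Add(-45, 40))) = Add(-3, Mul(Rational(1, 4), -5)) = Add(-3, Rational(-5, 4)) = Rational(-17, 4) ≈ -4.2500)
Mul(Add(Mul(111, Add(-56, b)), 44415), Add(9215, 46923)) = Mul(Add(Mul(111, Add(-56, Rational(-17, 4))), 44415), Add(9215, 46923)) = Mul(Add(Mul(111, Rational(-241, 4)), 44415), 56138) = Mul(Add(Rational(-26751, 4), 44415), 56138) = Mul(Rational(150909, 4), 56138) = Rational(4235864721, 2)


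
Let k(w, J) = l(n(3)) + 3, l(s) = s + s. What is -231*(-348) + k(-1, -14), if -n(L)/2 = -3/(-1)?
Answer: 80379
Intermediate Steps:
n(L) = -6 (n(L) = -(-6)/(-1) = -(-6)*(-1) = -2*3 = -6)
l(s) = 2*s
k(w, J) = -9 (k(w, J) = 2*(-6) + 3 = -12 + 3 = -9)
-231*(-348) + k(-1, -14) = -231*(-348) - 9 = 80388 - 9 = 80379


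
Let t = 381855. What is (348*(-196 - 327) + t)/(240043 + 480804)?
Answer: 199851/720847 ≈ 0.27724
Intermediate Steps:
(348*(-196 - 327) + t)/(240043 + 480804) = (348*(-196 - 327) + 381855)/(240043 + 480804) = (348*(-523) + 381855)/720847 = (-182004 + 381855)*(1/720847) = 199851*(1/720847) = 199851/720847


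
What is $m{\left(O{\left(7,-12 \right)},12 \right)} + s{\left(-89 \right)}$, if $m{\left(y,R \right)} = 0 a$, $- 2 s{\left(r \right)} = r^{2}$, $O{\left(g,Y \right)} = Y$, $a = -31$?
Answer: $- \frac{7921}{2} \approx -3960.5$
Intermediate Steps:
$s{\left(r \right)} = - \frac{r^{2}}{2}$
$m{\left(y,R \right)} = 0$ ($m{\left(y,R \right)} = 0 \left(-31\right) = 0$)
$m{\left(O{\left(7,-12 \right)},12 \right)} + s{\left(-89 \right)} = 0 - \frac{\left(-89\right)^{2}}{2} = 0 - \frac{7921}{2} = - \frac{7921}{2}$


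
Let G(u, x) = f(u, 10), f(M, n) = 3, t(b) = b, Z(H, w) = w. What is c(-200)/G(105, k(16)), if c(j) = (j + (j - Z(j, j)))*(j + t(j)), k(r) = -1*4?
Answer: 80000/3 ≈ 26667.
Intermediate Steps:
k(r) = -4
G(u, x) = 3
c(j) = 2*j² (c(j) = (j + (j - j))*(j + j) = (j + 0)*(2*j) = j*(2*j) = 2*j²)
c(-200)/G(105, k(16)) = (2*(-200)²)/3 = (2*40000)*(⅓) = 80000*(⅓) = 80000/3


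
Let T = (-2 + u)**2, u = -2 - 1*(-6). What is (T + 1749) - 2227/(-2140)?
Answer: 3753647/2140 ≈ 1754.0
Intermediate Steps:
u = 4 (u = -2 + 6 = 4)
T = 4 (T = (-2 + 4)**2 = 2**2 = 4)
(T + 1749) - 2227/(-2140) = (4 + 1749) - 2227/(-2140) = 1753 - 2227*(-1/2140) = 1753 + 2227/2140 = 3753647/2140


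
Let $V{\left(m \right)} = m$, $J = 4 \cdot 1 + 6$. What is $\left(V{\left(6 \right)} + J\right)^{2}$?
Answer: $256$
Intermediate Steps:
$J = 10$ ($J = 4 + 6 = 10$)
$\left(V{\left(6 \right)} + J\right)^{2} = \left(6 + 10\right)^{2} = 16^{2} = 256$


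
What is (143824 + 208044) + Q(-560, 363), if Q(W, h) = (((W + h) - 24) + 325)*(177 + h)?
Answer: 408028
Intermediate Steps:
Q(W, h) = (177 + h)*(301 + W + h) (Q(W, h) = ((-24 + W + h) + 325)*(177 + h) = (301 + W + h)*(177 + h) = (177 + h)*(301 + W + h))
(143824 + 208044) + Q(-560, 363) = (143824 + 208044) + (53277 + 363**2 + 177*(-560) + 478*363 - 560*363) = 351868 + (53277 + 131769 - 99120 + 173514 - 203280) = 351868 + 56160 = 408028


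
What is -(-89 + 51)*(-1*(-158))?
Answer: 6004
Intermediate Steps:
-(-89 + 51)*(-1*(-158)) = -(-38)*158 = -1*(-6004) = 6004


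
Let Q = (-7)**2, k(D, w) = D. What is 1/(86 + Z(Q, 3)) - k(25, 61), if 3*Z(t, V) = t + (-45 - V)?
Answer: -6472/259 ≈ -24.988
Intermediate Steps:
Q = 49
Z(t, V) = -15 - V/3 + t/3 (Z(t, V) = (t + (-45 - V))/3 = (-45 + t - V)/3 = -15 - V/3 + t/3)
1/(86 + Z(Q, 3)) - k(25, 61) = 1/(86 + (-15 - 1/3*3 + (1/3)*49)) - 1*25 = 1/(86 + (-15 - 1 + 49/3)) - 25 = 1/(86 + 1/3) - 25 = 1/(259/3) - 25 = 3/259 - 25 = -6472/259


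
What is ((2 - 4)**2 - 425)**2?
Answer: 177241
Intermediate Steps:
((2 - 4)**2 - 425)**2 = ((-2)**2 - 425)**2 = (4 - 425)**2 = (-421)**2 = 177241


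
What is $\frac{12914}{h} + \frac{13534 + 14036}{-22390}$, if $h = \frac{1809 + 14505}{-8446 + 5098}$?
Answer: $- \frac{16141757151}{6087841} \approx -2651.5$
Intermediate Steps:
$h = - \frac{2719}{558}$ ($h = \frac{16314}{-3348} = 16314 \left(- \frac{1}{3348}\right) = - \frac{2719}{558} \approx -4.8728$)
$\frac{12914}{h} + \frac{13534 + 14036}{-22390} = \frac{12914}{- \frac{2719}{558}} + \frac{13534 + 14036}{-22390} = 12914 \left(- \frac{558}{2719}\right) + 27570 \left(- \frac{1}{22390}\right) = - \frac{7206012}{2719} - \frac{2757}{2239} = - \frac{16141757151}{6087841}$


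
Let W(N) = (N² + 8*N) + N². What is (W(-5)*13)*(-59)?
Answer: -7670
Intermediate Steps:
W(N) = 2*N² + 8*N
(W(-5)*13)*(-59) = ((2*(-5)*(4 - 5))*13)*(-59) = ((2*(-5)*(-1))*13)*(-59) = (10*13)*(-59) = 130*(-59) = -7670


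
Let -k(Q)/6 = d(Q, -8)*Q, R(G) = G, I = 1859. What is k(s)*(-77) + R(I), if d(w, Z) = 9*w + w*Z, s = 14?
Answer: 92411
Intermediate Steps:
d(w, Z) = 9*w + Z*w
k(Q) = -6*Q² (k(Q) = -6*Q*(9 - 8)*Q = -6*Q*1*Q = -6*Q*Q = -6*Q²)
k(s)*(-77) + R(I) = -6*14²*(-77) + 1859 = -6*196*(-77) + 1859 = -1176*(-77) + 1859 = 90552 + 1859 = 92411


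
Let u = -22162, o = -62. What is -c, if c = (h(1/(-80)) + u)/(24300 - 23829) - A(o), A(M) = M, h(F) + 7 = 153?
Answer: -7186/471 ≈ -15.257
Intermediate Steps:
h(F) = 146 (h(F) = -7 + 153 = 146)
c = 7186/471 (c = (146 - 22162)/(24300 - 23829) - 1*(-62) = -22016/471 + 62 = 7186/471 ≈ 15.257)
-c = -1*7186/471 = -7186/471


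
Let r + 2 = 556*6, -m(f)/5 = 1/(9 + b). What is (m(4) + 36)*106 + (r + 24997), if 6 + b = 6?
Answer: 288793/9 ≈ 32088.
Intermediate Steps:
b = 0 (b = -6 + 6 = 0)
m(f) = -5/9 (m(f) = -5/(9 + 0) = -5/9)
r = 3334 (r = -2 + 556*6 = -2 + 3336 = 3334)
(m(4) + 36)*106 + (r + 24997) = (-5/9 + 36)*106 + (3334 + 24997) = (319/9)*106 + 28331 = 33814/9 + 28331 = 288793/9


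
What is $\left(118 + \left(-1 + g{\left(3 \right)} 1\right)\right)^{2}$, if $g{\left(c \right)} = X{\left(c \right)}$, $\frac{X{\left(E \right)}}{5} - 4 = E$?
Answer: $23104$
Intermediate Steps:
$X{\left(E \right)} = 20 + 5 E$
$g{\left(c \right)} = 20 + 5 c$
$\left(118 + \left(-1 + g{\left(3 \right)} 1\right)\right)^{2} = \left(118 - \left(1 - \left(20 + 5 \cdot 3\right) 1\right)\right)^{2} = \left(118 - \left(1 - \left(20 + 15\right) 1\right)\right)^{2} = \left(118 + \left(-1 + 35 \cdot 1\right)\right)^{2} = \left(118 + \left(-1 + 35\right)\right)^{2} = \left(118 + 34\right)^{2} = 152^{2} = 23104$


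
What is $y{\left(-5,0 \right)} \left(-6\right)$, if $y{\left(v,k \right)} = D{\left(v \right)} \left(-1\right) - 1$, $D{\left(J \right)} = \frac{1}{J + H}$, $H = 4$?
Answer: $0$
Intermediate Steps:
$D{\left(J \right)} = \frac{1}{4 + J}$ ($D{\left(J \right)} = \frac{1}{J + 4} = \frac{1}{4 + J}$)
$y{\left(v,k \right)} = -1 - \frac{1}{4 + v}$ ($y{\left(v,k \right)} = \frac{1}{4 + v} \left(-1\right) - 1 = - \frac{1}{4 + v} - 1 = -1 - \frac{1}{4 + v}$)
$y{\left(-5,0 \right)} \left(-6\right) = \frac{-5 - -5}{4 - 5} \left(-6\right) = \frac{-5 + 5}{-1} \left(-6\right) = \left(-1\right) 0 \left(-6\right) = 0 \left(-6\right) = 0$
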